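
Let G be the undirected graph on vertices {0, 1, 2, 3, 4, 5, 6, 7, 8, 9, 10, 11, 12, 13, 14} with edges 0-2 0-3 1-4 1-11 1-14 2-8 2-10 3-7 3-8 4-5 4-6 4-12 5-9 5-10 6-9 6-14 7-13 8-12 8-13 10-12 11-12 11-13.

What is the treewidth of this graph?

A width-3 tree decomposition is:
Bags: B1 = {0, 2, 3, 7}  B2 = {2, 3, 7, 8}  B3 = {2, 7, 8, 13}  B4 = {2, 8, 10, 13}  B5 = {8, 10, 12, 13}  B6 = {10, 11, 12, 13}  B7 = {5, 10, 11, 12}  B8 = {4, 5, 11, 12}  B9 = {1, 4, 5, 11}  B10 = {1, 4, 5, 9}  B11 = {1, 4, 6, 9}  B12 = {1, 6, 9, 14}
Tree: B1–B2, B2–B3, B3–B4, B4–B5, B5–B6, B6–B7, B7–B8, B8–B9, B9–B10, B10–B11, B11–B12
Every bag has size at most 4, so the width is 4 − 1 = 3 and tw(G) ≤ 3. For the lower bound: the 4 vertex sets {0,3,7}, {2}, {8}, {10,11,12,13} are disjoint, each induces a connected subgraph, and every pair is joined by at least one edge of G. Contracting each set to a single vertex therefore yields K_{4} as a minor, and since treewidth is minor-monotone, tw(G) ≥ tw(K_{4}) = 3. The upper and lower bounds meet at 3, so that is the treewidth.

3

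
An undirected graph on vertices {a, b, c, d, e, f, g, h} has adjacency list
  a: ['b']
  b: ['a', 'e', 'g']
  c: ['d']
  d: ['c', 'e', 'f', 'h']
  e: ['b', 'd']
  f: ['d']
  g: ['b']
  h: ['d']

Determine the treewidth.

1

A width-1 tree decomposition is:
Bags: B1 = {d, e}  B2 = {d, f}  B3 = {b, e}  B4 = {a, b}  B5 = {d, h}  B6 = {c, d}  B7 = {b, g}
Tree: B1–B2, B1–B3, B3–B4, B1–B5, B2–B6, B4–B7
Every bag has size at most 2, so the width is 2 − 1 = 1 and tw(G) ≤ 1. Any graph with an edge has treewidth ≥ 1, and G has the edge d–e. The upper and lower bounds meet at 1, so that is the treewidth.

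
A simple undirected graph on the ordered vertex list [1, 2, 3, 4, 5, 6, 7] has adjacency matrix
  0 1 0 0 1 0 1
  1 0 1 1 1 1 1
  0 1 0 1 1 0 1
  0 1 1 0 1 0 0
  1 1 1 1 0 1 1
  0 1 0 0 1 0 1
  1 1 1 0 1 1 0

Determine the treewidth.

3

A width-3 tree decomposition is:
Bags: B1 = {2, 3, 5, 7}  B2 = {2, 3, 4, 5}  B3 = {1, 2, 5, 7}  B4 = {2, 5, 6, 7}
Tree: B1–B2, B1–B3, B1–B4
The largest bag has 4 vertices, giving width 3; this decomposition certifies tw(G) ≤ 3. On the other hand G contains the 4-clique {2, 3, 4, 5}. A clique must lie in a single bag of any decomposition, so no decomposition can have width below 3. Combining the bounds, tw(G) = 3.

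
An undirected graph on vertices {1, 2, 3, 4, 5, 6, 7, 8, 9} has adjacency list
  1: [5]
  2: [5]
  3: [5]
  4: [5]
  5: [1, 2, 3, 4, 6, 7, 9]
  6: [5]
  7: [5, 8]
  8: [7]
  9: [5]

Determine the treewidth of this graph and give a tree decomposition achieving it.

Every bag has size at most 2, so the width is 2 − 1 = 1 and tw(G) ≤ 1. Any graph with an edge has treewidth ≥ 1, and G has the edge 6–5. Combining the bounds, tw(G) = 1.

Treewidth 1.
One optimal decomposition is:
Bags: B1 = {5, 6}  B2 = {2, 5}  B3 = {3, 5}  B4 = {5, 7}  B5 = {4, 5}  B6 = {1, 5}  B7 = {5, 9}  B8 = {7, 8}
Tree: B1–B2, B2–B3, B1–B4, B3–B5, B2–B6, B5–B7, B4–B8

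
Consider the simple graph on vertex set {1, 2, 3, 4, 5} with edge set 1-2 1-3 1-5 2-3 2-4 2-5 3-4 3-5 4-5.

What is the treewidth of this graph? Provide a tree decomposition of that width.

The largest bag has 4 vertices, giving width 3; this decomposition certifies tw(G) ≤ 3. Conversely, {1, 2, 3, 5} is a clique of size 4, and the vertices of any clique must share a bag in every tree decomposition; so some bag has ≥ 4 vertices and tw(G) ≥ 3. Combining the bounds, tw(G) = 3.

Treewidth 3.
Bags: B1 = {2, 3, 4, 5}  B2 = {1, 2, 3, 5}
Tree: B1–B2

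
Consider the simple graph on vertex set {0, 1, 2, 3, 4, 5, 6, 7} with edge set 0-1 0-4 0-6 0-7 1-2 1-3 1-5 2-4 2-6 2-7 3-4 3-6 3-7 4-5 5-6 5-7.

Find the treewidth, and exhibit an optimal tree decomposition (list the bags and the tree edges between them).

Each bag holds 5 vertices, so the decomposition has width 4, which upper-bounds the treewidth. For the lower bound: the 5 vertex sets {1,2}, {5,7}, {0,6}, {3}, {4} are disjoint, each induces a connected subgraph, and every pair is joined by at least one edge of G. Contracting each set to a single vertex therefore yields K_{5} as a minor, and since treewidth is minor-monotone, tw(G) ≥ tw(K_{5}) = 4. Hence tw(G) = 4 exactly.

Treewidth 4.
Bags: B1 = {0, 1, 2, 3, 5}  B2 = {0, 2, 3, 5, 7}  B3 = {0, 2, 3, 5, 6}  B4 = {0, 2, 3, 4, 5}
Tree: B1–B2, B2–B3, B3–B4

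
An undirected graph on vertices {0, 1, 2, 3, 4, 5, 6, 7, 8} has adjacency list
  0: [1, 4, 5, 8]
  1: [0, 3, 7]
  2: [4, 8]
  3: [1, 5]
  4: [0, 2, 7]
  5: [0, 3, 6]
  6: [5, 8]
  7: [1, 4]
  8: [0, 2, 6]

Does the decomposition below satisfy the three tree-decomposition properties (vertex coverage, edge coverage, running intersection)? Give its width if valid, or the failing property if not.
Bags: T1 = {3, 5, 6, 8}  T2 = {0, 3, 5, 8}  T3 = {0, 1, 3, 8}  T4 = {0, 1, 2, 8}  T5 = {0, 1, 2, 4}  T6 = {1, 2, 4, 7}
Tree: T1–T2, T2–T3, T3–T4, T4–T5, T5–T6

Checking the three conditions: (i) the bags cover all of {0, 1, 2, 3, 4, 5, 6, 7, 8}; (ii) for each edge, some bag contains both endpoints; (iii) the bags containing any fixed vertex form a subtree. All hold, so the decomposition is valid with width 4 − 1 = 3.

Yes; width 3.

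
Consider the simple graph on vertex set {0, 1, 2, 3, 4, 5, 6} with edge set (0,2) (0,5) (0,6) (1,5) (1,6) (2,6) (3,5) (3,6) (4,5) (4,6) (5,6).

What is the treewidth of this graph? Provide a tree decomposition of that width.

Each bag holds 3 vertices, so the decomposition has width 2, which upper-bounds the treewidth. On the other hand G contains the 3-clique {0, 2, 6}. A clique must lie in a single bag of any decomposition, so no decomposition can have width below 2. Combining the bounds, tw(G) = 2.

Treewidth 2.
Bags: B1 = {3, 5, 6}  B2 = {1, 5, 6}  B3 = {0, 5, 6}  B4 = {0, 2, 6}  B5 = {4, 5, 6}
Tree: B1–B2, B1–B3, B3–B4, B3–B5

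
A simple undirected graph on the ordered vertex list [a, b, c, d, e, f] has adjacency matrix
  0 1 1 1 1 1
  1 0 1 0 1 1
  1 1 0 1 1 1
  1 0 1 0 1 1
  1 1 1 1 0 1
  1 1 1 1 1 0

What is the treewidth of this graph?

A width-4 tree decomposition is:
Bags: B1 = {a, c, d, e, f}  B2 = {a, b, c, e, f}
Tree: B1–B2
The largest bag has 5 vertices, giving width 4; this decomposition certifies tw(G) ≤ 4. Conversely, {a, c, d, e, f} is a clique of size 5, and the vertices of any clique must share a bag in every tree decomposition; so some bag has ≥ 5 vertices and tw(G) ≥ 4. Hence tw(G) = 4 exactly.

4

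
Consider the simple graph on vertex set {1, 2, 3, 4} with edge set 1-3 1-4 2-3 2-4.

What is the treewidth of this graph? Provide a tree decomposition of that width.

Treewidth 2.
One optimal decomposition is:
Bags: B1 = {1, 2, 3}  B2 = {1, 2, 4}
Tree: B1–B2

Every bag has size at most 3, so the width is 3 − 1 = 2 and tw(G) ≤ 2. For the lower bound, G contains the cycle 2–3–1–4–2, so G is not a forest; only forests have treewidth ≤ 1, hence tw(G) ≥ 2. Therefore the treewidth is 2.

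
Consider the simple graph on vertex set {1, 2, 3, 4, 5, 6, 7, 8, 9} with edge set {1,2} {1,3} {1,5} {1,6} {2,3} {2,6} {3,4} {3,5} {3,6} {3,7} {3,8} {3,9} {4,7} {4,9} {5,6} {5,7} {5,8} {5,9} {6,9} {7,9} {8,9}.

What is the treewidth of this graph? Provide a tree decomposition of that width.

Treewidth 3.
One optimal decomposition is:
Bags: B1 = {1, 3, 5, 6}  B2 = {3, 5, 6, 9}  B3 = {3, 5, 7, 9}  B4 = {3, 4, 7, 9}  B5 = {3, 5, 8, 9}  B6 = {1, 2, 3, 6}
Tree: B1–B2, B2–B3, B3–B4, B2–B5, B1–B6

Every bag has size at most 4, so the width is 4 − 1 = 3 and tw(G) ≤ 3. On the other hand G contains the 4-clique {1, 2, 3, 6}. A clique must lie in a single bag of any decomposition, so no decomposition can have width below 3. Combining the bounds, tw(G) = 3.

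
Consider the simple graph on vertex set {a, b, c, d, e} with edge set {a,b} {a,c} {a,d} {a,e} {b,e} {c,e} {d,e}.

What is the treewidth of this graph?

A width-2 tree decomposition is:
Bags: B1 = {a, c, e}  B2 = {a, d, e}  B3 = {a, b, e}
Tree: B1–B2, B1–B3
The largest bag has 3 vertices, giving width 2; this decomposition certifies tw(G) ≤ 2. Conversely, {a, d, e} is a clique of size 3, and the vertices of any clique must share a bag in every tree decomposition; so some bag has ≥ 3 vertices and tw(G) ≥ 2. Hence tw(G) = 2 exactly.

2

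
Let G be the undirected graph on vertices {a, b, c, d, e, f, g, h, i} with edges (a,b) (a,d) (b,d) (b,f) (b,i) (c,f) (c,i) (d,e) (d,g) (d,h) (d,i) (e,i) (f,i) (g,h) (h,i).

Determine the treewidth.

2

A width-2 tree decomposition is:
Bags: B1 = {d, h, i}  B2 = {d, g, h}  B3 = {b, d, i}  B4 = {b, f, i}  B5 = {c, f, i}  B6 = {d, e, i}  B7 = {a, b, d}
Tree: B1–B2, B1–B3, B3–B4, B4–B5, B1–B6, B3–B7
Every bag has size at most 3, so the width is 3 − 1 = 2 and tw(G) ≤ 2. For the lower bound, the 3 vertices {d, g, h} are pairwise adjacent, and any tree decomposition puts a clique entirely inside one bag — forcing width ≥ 2. The upper and lower bounds meet at 2, so that is the treewidth.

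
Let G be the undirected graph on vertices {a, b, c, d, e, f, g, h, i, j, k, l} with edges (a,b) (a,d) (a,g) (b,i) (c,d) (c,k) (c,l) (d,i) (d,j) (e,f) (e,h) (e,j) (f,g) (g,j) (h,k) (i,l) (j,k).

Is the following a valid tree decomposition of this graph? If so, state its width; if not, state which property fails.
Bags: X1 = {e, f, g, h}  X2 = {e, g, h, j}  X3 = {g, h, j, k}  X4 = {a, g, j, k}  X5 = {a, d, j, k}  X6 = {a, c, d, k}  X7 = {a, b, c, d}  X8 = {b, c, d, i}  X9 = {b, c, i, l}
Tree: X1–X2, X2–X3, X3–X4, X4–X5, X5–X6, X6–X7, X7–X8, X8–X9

Yes; width 3.

Every vertex of G appears in some bag (union = {a, b, c, d, e, f, g, h, i, j, k, l}); every edge is covered by a bag; and for each vertex v the set of bags containing v is connected in the bag tree. The decomposition is therefore valid. The largest bag has 4 vertices, so the width is 3.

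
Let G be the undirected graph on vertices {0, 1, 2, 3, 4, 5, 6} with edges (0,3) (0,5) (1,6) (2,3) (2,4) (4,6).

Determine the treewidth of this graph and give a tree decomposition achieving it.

The largest bag has 2 vertices, giving width 1; this decomposition certifies tw(G) ≤ 1. G has an edge, so its treewidth is at least 1. Therefore the treewidth is 1.

Treewidth 1.
One optimal decomposition is:
Bags: B1 = {0, 5}  B2 = {0, 3}  B3 = {2, 3}  B4 = {2, 4}  B5 = {4, 6}  B6 = {1, 6}
Tree: B1–B2, B2–B3, B3–B4, B4–B5, B5–B6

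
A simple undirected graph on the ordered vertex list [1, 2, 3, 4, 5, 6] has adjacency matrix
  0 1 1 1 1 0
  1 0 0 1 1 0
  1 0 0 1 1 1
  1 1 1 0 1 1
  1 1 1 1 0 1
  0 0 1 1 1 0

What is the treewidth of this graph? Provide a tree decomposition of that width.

Treewidth 3.
One optimal decomposition is:
Bags: B1 = {1, 3, 4, 5}  B2 = {3, 4, 5, 6}  B3 = {1, 2, 4, 5}
Tree: B1–B2, B1–B3

The largest bag has 4 vertices, giving width 3; this decomposition certifies tw(G) ≤ 3. On the other hand G contains the 4-clique {1, 2, 4, 5}. A clique must lie in a single bag of any decomposition, so no decomposition can have width below 3. Hence tw(G) = 3 exactly.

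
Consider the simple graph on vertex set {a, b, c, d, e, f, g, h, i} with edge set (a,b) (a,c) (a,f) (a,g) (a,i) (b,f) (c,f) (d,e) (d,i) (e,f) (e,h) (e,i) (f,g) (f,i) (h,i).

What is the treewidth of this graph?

A width-2 tree decomposition is:
Bags: B1 = {e, h, i}  B2 = {e, f, i}  B3 = {a, f, i}  B4 = {a, f, g}  B5 = {a, c, f}  B6 = {d, e, i}  B7 = {a, b, f}
Tree: B1–B2, B2–B3, B3–B4, B4–B5, B1–B6, B4–B7
Each bag holds 3 vertices, so the decomposition has width 2, which upper-bounds the treewidth. Conversely, {d, e, i} is a clique of size 3, and the vertices of any clique must share a bag in every tree decomposition; so some bag has ≥ 3 vertices and tw(G) ≥ 2. The upper and lower bounds meet at 2, so that is the treewidth.

2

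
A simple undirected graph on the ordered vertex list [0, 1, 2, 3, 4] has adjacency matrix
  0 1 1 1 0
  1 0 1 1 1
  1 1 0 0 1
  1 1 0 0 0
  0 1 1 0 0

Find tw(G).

2

A width-2 tree decomposition is:
Bags: B1 = {1, 2, 4}  B2 = {0, 1, 2}  B3 = {0, 1, 3}
Tree: B1–B2, B2–B3
Each bag holds 3 vertices, so the decomposition has width 2, which upper-bounds the treewidth. Conversely, {0, 1, 2} is a clique of size 3, and the vertices of any clique must share a bag in every tree decomposition; so some bag has ≥ 3 vertices and tw(G) ≥ 2. The upper and lower bounds meet at 2, so that is the treewidth.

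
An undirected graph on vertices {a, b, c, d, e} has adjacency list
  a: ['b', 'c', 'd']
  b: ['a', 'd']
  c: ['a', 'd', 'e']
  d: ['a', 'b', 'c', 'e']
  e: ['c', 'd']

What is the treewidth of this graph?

A width-2 tree decomposition is:
Bags: B1 = {a, c, d}  B2 = {a, b, d}  B3 = {c, d, e}
Tree: B1–B2, B1–B3
Each bag holds 3 vertices, so the decomposition has width 2, which upper-bounds the treewidth. On the other hand G contains the 3-clique {c, d, e}. A clique must lie in a single bag of any decomposition, so no decomposition can have width below 2. Hence tw(G) = 2 exactly.

2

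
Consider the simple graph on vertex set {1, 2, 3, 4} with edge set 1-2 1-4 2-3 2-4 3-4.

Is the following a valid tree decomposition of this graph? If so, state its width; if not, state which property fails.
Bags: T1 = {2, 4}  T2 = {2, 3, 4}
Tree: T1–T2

A tree decomposition must satisfy three properties: every vertex lies in some bag; for every edge, both endpoints lie together in some bag; and for every vertex, the bags containing it form a connected subtree. Here vertex 1 appears in no bag, so the decomposition is invalid.

No — vertex 1 appears in no bag.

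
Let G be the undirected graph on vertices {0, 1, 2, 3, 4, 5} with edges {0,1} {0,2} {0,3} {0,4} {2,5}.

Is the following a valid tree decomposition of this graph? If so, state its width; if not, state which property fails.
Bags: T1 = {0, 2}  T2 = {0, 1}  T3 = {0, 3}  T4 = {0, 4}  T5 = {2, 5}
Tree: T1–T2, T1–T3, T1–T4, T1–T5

Vertex coverage: the bags together contain {0, 1, 2, 3, 4, 5}, the full vertex set. Edge coverage: each edge of G has both endpoints in at least one bag. Running intersection: for every vertex, the bags containing it form a connected subtree. All three properties hold, so this is a valid tree decomposition of width max|bag| − 1 = 1, and hence tw(G) ≤ 1.

Yes; width 1.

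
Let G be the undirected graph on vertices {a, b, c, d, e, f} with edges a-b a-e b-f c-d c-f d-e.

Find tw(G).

2

A width-2 tree decomposition is:
Bags: B1 = {c, d, f}  B2 = {b, d, f}  B3 = {a, b, d}  B4 = {a, d, e}
Tree: B1–B2, B2–B3, B3–B4
Every bag has size at most 3, so the width is 3 − 1 = 2 and tw(G) ≤ 2. For the lower bound, G contains the cycle d–c–f–b–a–e–d, so G is not a forest; only forests have treewidth ≤ 1, hence tw(G) ≥ 2. Combining the bounds, tw(G) = 2.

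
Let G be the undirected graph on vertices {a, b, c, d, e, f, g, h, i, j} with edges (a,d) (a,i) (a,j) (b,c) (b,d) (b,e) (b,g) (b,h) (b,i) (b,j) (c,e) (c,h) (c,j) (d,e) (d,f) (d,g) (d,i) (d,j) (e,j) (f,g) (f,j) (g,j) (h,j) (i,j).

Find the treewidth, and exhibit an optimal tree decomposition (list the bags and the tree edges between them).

Treewidth 3.
One such decomposition:
Bags: B1 = {d, f, g, j}  B2 = {b, d, g, j}  B3 = {b, d, e, j}  B4 = {b, d, i, j}  B5 = {b, c, e, j}  B6 = {a, d, i, j}  B7 = {b, c, h, j}
Tree: B1–B2, B2–B3, B2–B4, B3–B5, B4–B6, B5–B7

The largest bag has 4 vertices, giving width 3; this decomposition certifies tw(G) ≤ 3. For the lower bound, the 4 vertices {a, d, i, j} are pairwise adjacent, and any tree decomposition puts a clique entirely inside one bag — forcing width ≥ 3. Combining the bounds, tw(G) = 3.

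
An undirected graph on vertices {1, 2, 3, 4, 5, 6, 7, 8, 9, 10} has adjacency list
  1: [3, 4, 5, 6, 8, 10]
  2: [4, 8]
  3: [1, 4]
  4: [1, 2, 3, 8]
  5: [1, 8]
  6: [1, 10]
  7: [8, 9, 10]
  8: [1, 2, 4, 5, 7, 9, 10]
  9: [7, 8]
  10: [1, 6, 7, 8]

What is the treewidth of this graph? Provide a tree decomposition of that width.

Treewidth 2.
One optimal decomposition is:
Bags: B1 = {2, 4, 8}  B2 = {1, 4, 8}  B3 = {1, 5, 8}  B4 = {1, 8, 10}  B5 = {1, 6, 10}  B6 = {1, 3, 4}  B7 = {7, 8, 10}  B8 = {7, 8, 9}
Tree: B1–B2, B2–B3, B3–B4, B4–B5, B2–B6, B4–B7, B7–B8

The largest bag has 3 vertices, giving width 2; this decomposition certifies tw(G) ≤ 2. For the lower bound, the 3 vertices {1, 8, 10} are pairwise adjacent, and any tree decomposition puts a clique entirely inside one bag — forcing width ≥ 2. Therefore the treewidth is 2.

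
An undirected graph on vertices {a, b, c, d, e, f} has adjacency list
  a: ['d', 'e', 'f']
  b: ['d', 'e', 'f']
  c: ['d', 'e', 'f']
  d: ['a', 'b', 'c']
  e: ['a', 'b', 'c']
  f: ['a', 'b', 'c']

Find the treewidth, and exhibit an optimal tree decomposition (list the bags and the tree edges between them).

Treewidth 3.
One such decomposition:
Bags: B1 = {a, b, c, d}  B2 = {a, b, c, f}  B3 = {a, b, c, e}
Tree: B1–B2, B2–B3

Each bag holds 4 vertices, so the decomposition has width 3, which upper-bounds the treewidth. For the lower bound: the 4 vertex sets {a,d}, {b,f}, {c}, {e} are disjoint, each induces a connected subgraph, and every pair is joined by at least one edge of G. Contracting each set to a single vertex therefore yields K_{4} as a minor, and since treewidth is minor-monotone, tw(G) ≥ tw(K_{4}) = 3. Therefore the treewidth is 3.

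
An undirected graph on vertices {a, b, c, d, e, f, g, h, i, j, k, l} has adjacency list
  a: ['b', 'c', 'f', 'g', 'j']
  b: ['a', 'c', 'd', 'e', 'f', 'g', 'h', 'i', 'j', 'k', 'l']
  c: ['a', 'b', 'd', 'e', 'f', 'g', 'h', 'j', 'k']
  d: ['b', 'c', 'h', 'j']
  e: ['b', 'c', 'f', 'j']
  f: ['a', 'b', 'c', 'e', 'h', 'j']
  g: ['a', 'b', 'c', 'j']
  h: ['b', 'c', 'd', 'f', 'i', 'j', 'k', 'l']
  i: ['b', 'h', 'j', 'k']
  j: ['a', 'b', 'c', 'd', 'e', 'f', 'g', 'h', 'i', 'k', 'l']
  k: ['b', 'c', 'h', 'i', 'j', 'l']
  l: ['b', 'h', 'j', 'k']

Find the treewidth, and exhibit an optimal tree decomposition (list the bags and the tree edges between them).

Treewidth 4.
One optimal decomposition is:
Bags: B1 = {a, b, c, f, j}  B2 = {b, c, f, h, j}  B3 = {b, c, d, h, j}  B4 = {b, c, h, j, k}  B5 = {b, h, j, k, l}  B6 = {b, c, e, f, j}  B7 = {b, h, i, j, k}  B8 = {a, b, c, g, j}
Tree: B1–B2, B2–B3, B3–B4, B4–B5, B1–B6, B5–B7, B1–B8

The largest bag has 5 vertices, giving width 4; this decomposition certifies tw(G) ≤ 4. On the other hand G contains the 5-clique {b, c, d, h, j}. A clique must lie in a single bag of any decomposition, so no decomposition can have width below 4. The upper and lower bounds meet at 4, so that is the treewidth.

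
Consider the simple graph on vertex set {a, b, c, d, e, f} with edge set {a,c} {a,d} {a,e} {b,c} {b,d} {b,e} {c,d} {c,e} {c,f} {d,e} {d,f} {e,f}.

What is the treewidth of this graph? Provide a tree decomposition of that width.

The largest bag has 4 vertices, giving width 3; this decomposition certifies tw(G) ≤ 3. For the lower bound, the 4 vertices {a, c, d, e} are pairwise adjacent, and any tree decomposition puts a clique entirely inside one bag — forcing width ≥ 3. Hence tw(G) = 3 exactly.

Treewidth 3.
One optimal decomposition is:
Bags: B1 = {a, c, d, e}  B2 = {b, c, d, e}  B3 = {c, d, e, f}
Tree: B1–B2, B2–B3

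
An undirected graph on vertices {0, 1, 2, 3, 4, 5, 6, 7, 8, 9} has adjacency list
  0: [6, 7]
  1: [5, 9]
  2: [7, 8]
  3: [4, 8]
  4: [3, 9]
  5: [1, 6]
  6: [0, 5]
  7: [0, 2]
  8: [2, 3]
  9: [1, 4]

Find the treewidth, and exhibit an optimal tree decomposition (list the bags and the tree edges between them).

Treewidth 2.
One such decomposition:
Bags: B1 = {1, 5, 9}  B2 = {5, 6, 9}  B3 = {0, 6, 9}  B4 = {0, 7, 9}  B5 = {2, 7, 9}  B6 = {2, 8, 9}  B7 = {3, 8, 9}  B8 = {3, 4, 9}
Tree: B1–B2, B2–B3, B3–B4, B4–B5, B5–B6, B6–B7, B7–B8

Every bag has size at most 3, so the width is 3 − 1 = 2 and tw(G) ≤ 2. Since 9–1–5–6–0–7–2–8–3–4–9 is a cycle in G, G is not acyclic. Forests are exactly the graphs of treewidth ≤ 1, so tw(G) ≥ 2. Therefore the treewidth is 2.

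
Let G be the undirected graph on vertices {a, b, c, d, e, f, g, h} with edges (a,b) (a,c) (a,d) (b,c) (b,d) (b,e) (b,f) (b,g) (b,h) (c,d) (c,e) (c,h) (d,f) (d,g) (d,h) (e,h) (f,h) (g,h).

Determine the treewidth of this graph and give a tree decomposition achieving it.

Treewidth 3.
Bags: B1 = {b, c, d, h}  B2 = {b, d, f, h}  B3 = {a, b, c, d}  B4 = {b, d, g, h}  B5 = {b, c, e, h}
Tree: B1–B2, B1–B3, B2–B4, B1–B5

Each bag holds 4 vertices, so the decomposition has width 3, which upper-bounds the treewidth. On the other hand G contains the 4-clique {b, d, g, h}. A clique must lie in a single bag of any decomposition, so no decomposition can have width below 3. The upper and lower bounds meet at 3, so that is the treewidth.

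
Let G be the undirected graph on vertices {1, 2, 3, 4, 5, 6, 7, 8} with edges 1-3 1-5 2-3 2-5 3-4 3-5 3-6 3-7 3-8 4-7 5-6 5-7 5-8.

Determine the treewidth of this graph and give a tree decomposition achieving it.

The largest bag has 3 vertices, giving width 2; this decomposition certifies tw(G) ≤ 2. On the other hand G contains the 3-clique {3, 4, 7}. A clique must lie in a single bag of any decomposition, so no decomposition can have width below 2. Therefore the treewidth is 2.

Treewidth 2.
One optimal decomposition is:
Bags: B1 = {3, 5, 7}  B2 = {3, 4, 7}  B3 = {3, 5, 8}  B4 = {1, 3, 5}  B5 = {2, 3, 5}  B6 = {3, 5, 6}
Tree: B1–B2, B1–B3, B3–B4, B1–B5, B1–B6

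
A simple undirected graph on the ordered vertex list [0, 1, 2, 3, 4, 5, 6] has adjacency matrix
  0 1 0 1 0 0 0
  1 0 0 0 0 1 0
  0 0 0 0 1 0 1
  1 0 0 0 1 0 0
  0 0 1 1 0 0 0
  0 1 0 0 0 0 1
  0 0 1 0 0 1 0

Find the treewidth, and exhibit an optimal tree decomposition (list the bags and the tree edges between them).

Treewidth 2.
One such decomposition:
Bags: B1 = {2, 3, 4}  B2 = {2, 3, 6}  B3 = {3, 5, 6}  B4 = {1, 3, 5}  B5 = {0, 1, 3}
Tree: B1–B2, B2–B3, B3–B4, B4–B5

Every bag has size at most 3, so the width is 3 − 1 = 2 and tw(G) ≤ 2. The edges 3–4–2–6–5–1–0–3 form a cycle, so G is not a tree and its treewidth is at least 2. Therefore the treewidth is 2.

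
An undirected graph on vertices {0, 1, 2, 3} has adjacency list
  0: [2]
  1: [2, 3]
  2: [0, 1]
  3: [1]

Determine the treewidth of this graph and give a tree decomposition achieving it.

The largest bag has 2 vertices, giving width 1; this decomposition certifies tw(G) ≤ 1. Any graph with an edge has treewidth ≥ 1, and G has the edge 2–1. Therefore the treewidth is 1.

Treewidth 1.
One such decomposition:
Bags: B1 = {1, 2}  B2 = {1, 3}  B3 = {0, 2}
Tree: B1–B2, B1–B3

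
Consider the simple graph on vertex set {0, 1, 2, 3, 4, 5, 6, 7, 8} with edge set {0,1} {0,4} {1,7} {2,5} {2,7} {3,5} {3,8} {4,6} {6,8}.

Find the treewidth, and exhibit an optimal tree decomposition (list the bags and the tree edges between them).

Treewidth 2.
One such decomposition:
Bags: B1 = {2, 3, 5}  B2 = {2, 3, 8}  B3 = {2, 6, 8}  B4 = {2, 4, 6}  B5 = {0, 2, 4}  B6 = {0, 1, 2}  B7 = {1, 2, 7}
Tree: B1–B2, B2–B3, B3–B4, B4–B5, B5–B6, B6–B7

Each bag holds 3 vertices, so the decomposition has width 2, which upper-bounds the treewidth. Since 2–5–3–8–6–4–0–1–7–2 is a cycle in G, G is not acyclic. Forests are exactly the graphs of treewidth ≤ 1, so tw(G) ≥ 2. Therefore the treewidth is 2.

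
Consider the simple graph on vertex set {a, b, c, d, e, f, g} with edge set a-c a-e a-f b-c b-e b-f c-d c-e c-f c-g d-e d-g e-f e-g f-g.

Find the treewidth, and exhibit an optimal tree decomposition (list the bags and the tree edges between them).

Every bag has size at most 4, so the width is 4 − 1 = 3 and tw(G) ≤ 3. Conversely, {c, d, e, g} is a clique of size 4, and the vertices of any clique must share a bag in every tree decomposition; so some bag has ≥ 4 vertices and tw(G) ≥ 3. Therefore the treewidth is 3.

Treewidth 3.
One such decomposition:
Bags: B1 = {b, c, e, f}  B2 = {c, e, f, g}  B3 = {c, d, e, g}  B4 = {a, c, e, f}
Tree: B1–B2, B2–B3, B1–B4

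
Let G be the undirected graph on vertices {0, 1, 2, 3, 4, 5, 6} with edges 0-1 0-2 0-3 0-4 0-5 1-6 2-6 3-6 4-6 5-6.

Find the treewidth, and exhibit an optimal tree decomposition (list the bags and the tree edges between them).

The largest bag has 3 vertices, giving width 2; this decomposition certifies tw(G) ≤ 2. Since 6–2–0–5–6 is a cycle in G, G is not acyclic. Forests are exactly the graphs of treewidth ≤ 1, so tw(G) ≥ 2. Hence tw(G) = 2 exactly.

Treewidth 2.
One such decomposition:
Bags: B1 = {0, 2, 6}  B2 = {0, 5, 6}  B3 = {0, 1, 6}  B4 = {0, 3, 6}  B5 = {0, 4, 6}
Tree: B1–B2, B2–B3, B3–B4, B4–B5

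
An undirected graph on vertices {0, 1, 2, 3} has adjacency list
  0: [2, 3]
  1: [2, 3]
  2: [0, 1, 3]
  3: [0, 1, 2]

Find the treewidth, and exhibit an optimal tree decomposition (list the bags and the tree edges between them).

Treewidth 2.
One optimal decomposition is:
Bags: B1 = {1, 2, 3}  B2 = {0, 2, 3}
Tree: B1–B2

Every bag has size at most 3, so the width is 3 − 1 = 2 and tw(G) ≤ 2. On the other hand G contains the 3-clique {0, 2, 3}. A clique must lie in a single bag of any decomposition, so no decomposition can have width below 2. Combining the bounds, tw(G) = 2.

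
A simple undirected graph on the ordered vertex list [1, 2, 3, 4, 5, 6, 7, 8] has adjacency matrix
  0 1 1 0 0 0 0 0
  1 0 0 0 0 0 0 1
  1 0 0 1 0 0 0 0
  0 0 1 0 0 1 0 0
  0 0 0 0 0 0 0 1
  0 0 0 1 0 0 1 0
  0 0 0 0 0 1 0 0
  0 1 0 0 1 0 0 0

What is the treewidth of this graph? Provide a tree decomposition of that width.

Each bag holds 2 vertices, so the decomposition has width 1, which upper-bounds the treewidth. Any graph with an edge has treewidth ≥ 1, and G has the edge 7–6. Hence tw(G) = 1 exactly.

Treewidth 1.
Bags: B1 = {6, 7}  B2 = {4, 6}  B3 = {3, 4}  B4 = {1, 3}  B5 = {1, 2}  B6 = {2, 8}  B7 = {5, 8}
Tree: B1–B2, B2–B3, B3–B4, B4–B5, B5–B6, B6–B7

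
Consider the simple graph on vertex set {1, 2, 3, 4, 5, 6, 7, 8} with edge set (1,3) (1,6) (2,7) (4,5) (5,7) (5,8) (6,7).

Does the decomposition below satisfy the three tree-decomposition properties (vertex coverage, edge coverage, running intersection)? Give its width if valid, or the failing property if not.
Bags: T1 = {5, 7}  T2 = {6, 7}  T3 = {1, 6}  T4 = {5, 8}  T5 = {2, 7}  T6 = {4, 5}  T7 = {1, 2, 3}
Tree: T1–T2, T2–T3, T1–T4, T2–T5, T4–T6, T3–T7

A tree decomposition must satisfy three properties: every vertex lies in some bag; for every edge, both endpoints lie together in some bag; and for every vertex, the bags containing it form a connected subtree. Here bags containing vertex 2 are not connected in the tree, so the decomposition is invalid.

No — bags containing vertex 2 are not connected in the tree.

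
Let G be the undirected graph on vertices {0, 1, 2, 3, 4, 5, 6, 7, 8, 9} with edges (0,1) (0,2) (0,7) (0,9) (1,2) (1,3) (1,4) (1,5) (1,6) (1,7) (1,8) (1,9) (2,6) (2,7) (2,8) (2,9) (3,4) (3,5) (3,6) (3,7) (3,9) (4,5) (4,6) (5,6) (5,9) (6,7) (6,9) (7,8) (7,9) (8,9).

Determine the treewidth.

A width-4 tree decomposition is:
Bags: B1 = {0, 1, 2, 7, 9}  B2 = {1, 2, 6, 7, 9}  B3 = {1, 3, 6, 7, 9}  B4 = {1, 3, 5, 6, 9}  B5 = {1, 2, 7, 8, 9}  B6 = {1, 3, 4, 5, 6}
Tree: B1–B2, B2–B3, B3–B4, B1–B5, B4–B6
Every bag has size at most 5, so the width is 5 − 1 = 4 and tw(G) ≤ 4. On the other hand G contains the 5-clique {1, 3, 5, 6, 9}. A clique must lie in a single bag of any decomposition, so no decomposition can have width below 4. Combining the bounds, tw(G) = 4.

4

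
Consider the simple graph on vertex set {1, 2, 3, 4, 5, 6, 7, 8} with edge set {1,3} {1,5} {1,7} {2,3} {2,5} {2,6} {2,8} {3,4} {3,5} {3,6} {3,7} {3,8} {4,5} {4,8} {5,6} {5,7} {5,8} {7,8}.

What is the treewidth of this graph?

A width-3 tree decomposition is:
Bags: B1 = {2, 3, 5, 6}  B2 = {2, 3, 5, 8}  B3 = {3, 5, 7, 8}  B4 = {1, 3, 5, 7}  B5 = {3, 4, 5, 8}
Tree: B1–B2, B2–B3, B3–B4, B2–B5
The largest bag has 4 vertices, giving width 3; this decomposition certifies tw(G) ≤ 3. Conversely, {2, 3, 5, 8} is a clique of size 4, and the vertices of any clique must share a bag in every tree decomposition; so some bag has ≥ 4 vertices and tw(G) ≥ 3. Therefore the treewidth is 3.

3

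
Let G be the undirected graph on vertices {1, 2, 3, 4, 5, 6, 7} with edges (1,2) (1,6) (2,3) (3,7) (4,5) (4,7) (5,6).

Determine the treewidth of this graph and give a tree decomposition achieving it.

Treewidth 2.
Bags: B1 = {2, 3, 7}  B2 = {2, 4, 7}  B3 = {2, 4, 5}  B4 = {2, 5, 6}  B5 = {1, 2, 6}
Tree: B1–B2, B2–B3, B3–B4, B4–B5

Every bag has size at most 3, so the width is 3 − 1 = 2 and tw(G) ≤ 2. The edges 2–3–7–4–5–6–1–2 form a cycle, so G is not a tree and its treewidth is at least 2. The upper and lower bounds meet at 2, so that is the treewidth.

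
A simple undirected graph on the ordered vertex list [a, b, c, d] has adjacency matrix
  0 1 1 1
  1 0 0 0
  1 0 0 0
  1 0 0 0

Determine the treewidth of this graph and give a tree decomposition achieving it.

The largest bag has 2 vertices, giving width 1; this decomposition certifies tw(G) ≤ 1. G has an edge, so its treewidth is at least 1. Hence tw(G) = 1 exactly.

Treewidth 1.
One optimal decomposition is:
Bags: B1 = {a, b}  B2 = {a, c}  B3 = {a, d}
Tree: B1–B2, B1–B3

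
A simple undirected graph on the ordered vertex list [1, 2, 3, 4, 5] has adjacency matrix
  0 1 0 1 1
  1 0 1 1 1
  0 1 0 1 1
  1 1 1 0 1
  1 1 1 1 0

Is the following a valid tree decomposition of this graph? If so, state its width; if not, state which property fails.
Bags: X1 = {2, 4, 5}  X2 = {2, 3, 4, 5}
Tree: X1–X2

No — vertex 1 appears in no bag.

A tree decomposition must satisfy three properties: every vertex lies in some bag; for every edge, both endpoints lie together in some bag; and for every vertex, the bags containing it form a connected subtree. Here vertex 1 appears in no bag, so the decomposition is invalid.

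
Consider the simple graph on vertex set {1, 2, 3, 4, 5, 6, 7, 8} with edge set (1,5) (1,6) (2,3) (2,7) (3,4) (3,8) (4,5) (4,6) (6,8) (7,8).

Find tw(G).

A width-2 tree decomposition is:
Bags: B1 = {1, 5, 6}  B2 = {4, 5, 6}  B3 = {4, 6, 8}  B4 = {3, 4, 8}  B5 = {3, 7, 8}  B6 = {2, 3, 7}
Tree: B1–B2, B2–B3, B3–B4, B4–B5, B5–B6
Every bag has size at most 3, so the width is 3 − 1 = 2 and tw(G) ≤ 2. Since 1–5–4–6–1 is a cycle in G, G is not acyclic. Forests are exactly the graphs of treewidth ≤ 1, so tw(G) ≥ 2. Hence tw(G) = 2 exactly.

2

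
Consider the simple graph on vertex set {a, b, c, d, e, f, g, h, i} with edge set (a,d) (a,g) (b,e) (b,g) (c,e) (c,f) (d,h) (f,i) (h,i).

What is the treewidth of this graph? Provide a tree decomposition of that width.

Treewidth 2.
One such decomposition:
Bags: B1 = {b, c, e}  B2 = {b, c, f}  B3 = {b, f, i}  B4 = {b, h, i}  B5 = {b, d, h}  B6 = {a, b, d}  B7 = {a, b, g}
Tree: B1–B2, B2–B3, B3–B4, B4–B5, B5–B6, B6–B7

Each bag holds 3 vertices, so the decomposition has width 2, which upper-bounds the treewidth. For the lower bound, G contains the cycle b–e–c–f–i–h–d–a–g–b, so G is not a forest; only forests have treewidth ≤ 1, hence tw(G) ≥ 2. The upper and lower bounds meet at 2, so that is the treewidth.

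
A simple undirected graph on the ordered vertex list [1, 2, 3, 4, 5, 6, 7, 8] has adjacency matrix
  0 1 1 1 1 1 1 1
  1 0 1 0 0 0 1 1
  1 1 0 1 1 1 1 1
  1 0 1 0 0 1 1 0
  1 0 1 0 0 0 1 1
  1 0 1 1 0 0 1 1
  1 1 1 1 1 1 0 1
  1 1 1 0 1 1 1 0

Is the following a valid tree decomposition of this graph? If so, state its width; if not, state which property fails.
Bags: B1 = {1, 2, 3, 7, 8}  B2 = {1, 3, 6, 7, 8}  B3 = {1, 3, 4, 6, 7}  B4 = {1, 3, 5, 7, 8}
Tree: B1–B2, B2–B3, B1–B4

Yes; width 4.

Every vertex of G appears in some bag (union = {1, 2, 3, 4, 5, 6, 7, 8}); every edge is covered by a bag; and for each vertex v the set of bags containing v is connected in the bag tree. The decomposition is therefore valid. The largest bag has 5 vertices, so the width is 4.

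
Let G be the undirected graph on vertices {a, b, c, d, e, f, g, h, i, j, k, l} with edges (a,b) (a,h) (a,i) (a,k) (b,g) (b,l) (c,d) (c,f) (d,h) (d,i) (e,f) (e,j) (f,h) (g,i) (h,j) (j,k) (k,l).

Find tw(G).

3

A width-3 tree decomposition is:
Bags: B1 = {c, e, f, j}  B2 = {c, f, h, j}  B3 = {c, d, h, j}  B4 = {d, h, j, k}  B5 = {a, d, h, k}  B6 = {a, d, i, k}  B7 = {a, i, k, l}  B8 = {a, b, i, l}  B9 = {b, g, i, l}
Tree: B1–B2, B2–B3, B3–B4, B4–B5, B5–B6, B6–B7, B7–B8, B8–B9
The largest bag has 4 vertices, giving width 3; this decomposition certifies tw(G) ≤ 3. For the lower bound: the 4 vertex sets {c,e,f}, {j}, {h}, {a,d,i,k} are disjoint, each induces a connected subgraph, and every pair is joined by at least one edge of G. Contracting each set to a single vertex therefore yields K_{4} as a minor, and since treewidth is minor-monotone, tw(G) ≥ tw(K_{4}) = 3. The upper and lower bounds meet at 3, so that is the treewidth.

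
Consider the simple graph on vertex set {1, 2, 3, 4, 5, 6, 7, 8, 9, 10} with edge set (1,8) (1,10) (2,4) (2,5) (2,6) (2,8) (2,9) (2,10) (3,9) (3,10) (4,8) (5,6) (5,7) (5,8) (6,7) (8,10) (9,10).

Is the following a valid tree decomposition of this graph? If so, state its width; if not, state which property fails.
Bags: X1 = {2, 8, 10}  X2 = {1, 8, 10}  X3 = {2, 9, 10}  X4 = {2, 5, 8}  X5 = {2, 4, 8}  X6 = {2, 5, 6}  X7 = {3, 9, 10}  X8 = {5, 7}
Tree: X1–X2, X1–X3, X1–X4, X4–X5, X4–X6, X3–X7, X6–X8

No — edge (6,7) lies in no bag.

A tree decomposition must satisfy three properties: every vertex lies in some bag; for every edge, both endpoints lie together in some bag; and for every vertex, the bags containing it form a connected subtree. Here edge (6,7) lies in no bag, so the decomposition is invalid.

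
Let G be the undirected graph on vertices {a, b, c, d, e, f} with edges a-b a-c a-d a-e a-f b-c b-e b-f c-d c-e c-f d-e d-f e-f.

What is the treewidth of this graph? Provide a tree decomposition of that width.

Each bag holds 5 vertices, so the decomposition has width 4, which upper-bounds the treewidth. For the lower bound, the 5 vertices {a, c, d, e, f} are pairwise adjacent, and any tree decomposition puts a clique entirely inside one bag — forcing width ≥ 4. The upper and lower bounds meet at 4, so that is the treewidth.

Treewidth 4.
One optimal decomposition is:
Bags: B1 = {a, b, c, e, f}  B2 = {a, c, d, e, f}
Tree: B1–B2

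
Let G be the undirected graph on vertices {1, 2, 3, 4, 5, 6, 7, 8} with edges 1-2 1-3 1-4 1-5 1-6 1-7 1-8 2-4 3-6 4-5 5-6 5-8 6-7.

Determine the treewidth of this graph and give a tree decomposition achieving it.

Treewidth 2.
One such decomposition:
Bags: B1 = {1, 4, 5}  B2 = {1, 2, 4}  B3 = {1, 5, 6}  B4 = {1, 5, 8}  B5 = {1, 6, 7}  B6 = {1, 3, 6}
Tree: B1–B2, B1–B3, B1–B4, B3–B5, B5–B6

The largest bag has 3 vertices, giving width 2; this decomposition certifies tw(G) ≤ 2. Conversely, {1, 2, 4} is a clique of size 3, and the vertices of any clique must share a bag in every tree decomposition; so some bag has ≥ 3 vertices and tw(G) ≥ 2. The upper and lower bounds meet at 2, so that is the treewidth.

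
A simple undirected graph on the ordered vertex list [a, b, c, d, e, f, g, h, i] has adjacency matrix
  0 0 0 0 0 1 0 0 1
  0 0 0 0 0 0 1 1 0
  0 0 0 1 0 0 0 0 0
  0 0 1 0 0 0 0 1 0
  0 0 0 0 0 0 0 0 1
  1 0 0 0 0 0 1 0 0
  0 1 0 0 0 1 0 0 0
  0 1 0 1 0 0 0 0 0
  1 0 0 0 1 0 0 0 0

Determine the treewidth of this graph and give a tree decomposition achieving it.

The largest bag has 2 vertices, giving width 1; this decomposition certifies tw(G) ≤ 1. G has an edge, so its treewidth is at least 1. Hence tw(G) = 1 exactly.

Treewidth 1.
One such decomposition:
Bags: B1 = {c, d}  B2 = {d, h}  B3 = {b, h}  B4 = {b, g}  B5 = {f, g}  B6 = {a, f}  B7 = {a, i}  B8 = {e, i}
Tree: B1–B2, B2–B3, B3–B4, B4–B5, B5–B6, B6–B7, B7–B8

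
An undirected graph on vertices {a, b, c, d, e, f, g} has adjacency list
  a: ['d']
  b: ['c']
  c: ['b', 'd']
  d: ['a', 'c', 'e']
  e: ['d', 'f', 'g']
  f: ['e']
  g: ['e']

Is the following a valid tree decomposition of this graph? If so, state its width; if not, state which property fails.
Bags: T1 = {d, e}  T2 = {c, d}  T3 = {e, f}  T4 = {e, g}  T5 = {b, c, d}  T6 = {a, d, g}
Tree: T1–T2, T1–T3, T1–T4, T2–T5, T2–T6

A tree decomposition must satisfy three properties: every vertex lies in some bag; for every edge, both endpoints lie together in some bag; and for every vertex, the bags containing it form a connected subtree. Here bags containing vertex g are not connected in the tree, so the decomposition is invalid.

No — bags containing vertex g are not connected in the tree.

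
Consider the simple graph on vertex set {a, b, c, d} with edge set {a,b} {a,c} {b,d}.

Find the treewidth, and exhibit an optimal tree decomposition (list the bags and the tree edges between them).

The largest bag has 2 vertices, giving width 1; this decomposition certifies tw(G) ≤ 1. G has an edge, so its treewidth is at least 1. Hence tw(G) = 1 exactly.

Treewidth 1.
One optimal decomposition is:
Bags: B1 = {a, c}  B2 = {a, b}  B3 = {b, d}
Tree: B1–B2, B2–B3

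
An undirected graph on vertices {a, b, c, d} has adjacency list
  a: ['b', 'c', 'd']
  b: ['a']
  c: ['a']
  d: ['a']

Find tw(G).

1

A width-1 tree decomposition is:
Bags: B1 = {a, b}  B2 = {a, c}  B3 = {a, d}
Tree: B1–B2, B2–B3
The largest bag has 2 vertices, giving width 1; this decomposition certifies tw(G) ≤ 1. Any graph with an edge has treewidth ≥ 1, and G has the edge b–a. Hence tw(G) = 1 exactly.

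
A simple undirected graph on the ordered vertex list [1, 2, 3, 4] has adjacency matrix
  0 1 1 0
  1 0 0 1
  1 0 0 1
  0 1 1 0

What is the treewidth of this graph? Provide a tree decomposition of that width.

Every bag has size at most 3, so the width is 3 − 1 = 2 and tw(G) ≤ 2. For the lower bound, G contains the cycle 3–4–2–1–3, so G is not a forest; only forests have treewidth ≤ 1, hence tw(G) ≥ 2. Combining the bounds, tw(G) = 2.

Treewidth 2.
One such decomposition:
Bags: B1 = {2, 3, 4}  B2 = {1, 2, 3}
Tree: B1–B2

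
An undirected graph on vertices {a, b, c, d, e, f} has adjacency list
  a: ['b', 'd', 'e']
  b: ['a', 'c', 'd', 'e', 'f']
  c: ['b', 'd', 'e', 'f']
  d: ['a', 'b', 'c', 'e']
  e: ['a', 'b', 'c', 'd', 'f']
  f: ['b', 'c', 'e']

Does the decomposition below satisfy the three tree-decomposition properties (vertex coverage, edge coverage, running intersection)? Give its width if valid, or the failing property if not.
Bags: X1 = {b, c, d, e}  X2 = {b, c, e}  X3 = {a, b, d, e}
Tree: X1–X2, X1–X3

A tree decomposition must satisfy three properties: every vertex lies in some bag; for every edge, both endpoints lie together in some bag; and for every vertex, the bags containing it form a connected subtree. Here vertex f appears in no bag, so the decomposition is invalid.

No — vertex f appears in no bag.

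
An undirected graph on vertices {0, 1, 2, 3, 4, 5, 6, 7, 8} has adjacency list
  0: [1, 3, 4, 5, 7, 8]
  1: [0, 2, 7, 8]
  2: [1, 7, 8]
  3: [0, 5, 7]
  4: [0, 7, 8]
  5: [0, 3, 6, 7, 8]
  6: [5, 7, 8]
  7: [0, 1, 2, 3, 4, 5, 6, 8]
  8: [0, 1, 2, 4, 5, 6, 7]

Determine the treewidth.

3

A width-3 tree decomposition is:
Bags: B1 = {0, 1, 7, 8}  B2 = {0, 5, 7, 8}  B3 = {5, 6, 7, 8}  B4 = {0, 4, 7, 8}  B5 = {1, 2, 7, 8}  B6 = {0, 3, 5, 7}
Tree: B1–B2, B2–B3, B2–B4, B1–B5, B2–B6
Every bag has size at most 4, so the width is 4 − 1 = 3 and tw(G) ≤ 3. For the lower bound, the 4 vertices {0, 1, 7, 8} are pairwise adjacent, and any tree decomposition puts a clique entirely inside one bag — forcing width ≥ 3. The upper and lower bounds meet at 3, so that is the treewidth.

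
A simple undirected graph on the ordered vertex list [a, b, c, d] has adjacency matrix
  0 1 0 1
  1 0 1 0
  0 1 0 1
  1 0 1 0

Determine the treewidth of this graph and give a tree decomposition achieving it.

The largest bag has 3 vertices, giving width 2; this decomposition certifies tw(G) ≤ 2. For the lower bound, G contains the cycle c–b–a–d–c, so G is not a forest; only forests have treewidth ≤ 1, hence tw(G) ≥ 2. The upper and lower bounds meet at 2, so that is the treewidth.

Treewidth 2.
One optimal decomposition is:
Bags: B1 = {a, b, c}  B2 = {a, c, d}
Tree: B1–B2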